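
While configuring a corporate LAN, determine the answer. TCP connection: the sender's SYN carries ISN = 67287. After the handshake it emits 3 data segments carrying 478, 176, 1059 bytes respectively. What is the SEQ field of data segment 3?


The SYN occupies sequence number ISN = 67287, so the first data byte is ISN + 1 = 67288.
SEQ of data segment i = (ISN + 1) + sum of payload sizes of segments 1..i-1.
Segment 1: SEQ = 67288, payload = 478 bytes
Segment 2: SEQ = 67766, payload = 176 bytes
Segment 3: SEQ = 67942, payload = 1059 bytes
SEQ of segment 3 = 67288 + 478 + 176 = 67942

67942


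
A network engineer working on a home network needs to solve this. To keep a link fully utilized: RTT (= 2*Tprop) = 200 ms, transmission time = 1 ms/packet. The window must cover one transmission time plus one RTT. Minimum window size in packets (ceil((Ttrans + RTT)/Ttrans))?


Given: Ttrans = 1 ms, RTT = 200 ms (= 2 * Tprop, Tprop = 100 ms)
Time until first ACK returns = Ttrans + RTT = 1 + 200 = 201 ms
Need W * Ttrans >= Ttrans + RTT  ->  W >= (Ttrans + RTT) / Ttrans
(Ttrans + RTT) / Ttrans = 201 / 1 = 201
W_min = ceil(201) = 201

201


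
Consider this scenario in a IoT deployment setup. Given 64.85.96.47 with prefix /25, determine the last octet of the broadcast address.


Given: IP = 64.85.96.47, prefix = /25
Host bits = 32 - 25 = 7
Network last octet = 47 AND mask = 0
Host part size = 2^7 - 1 = 127
Broadcast last octet = 0 OR 127 = 127

127


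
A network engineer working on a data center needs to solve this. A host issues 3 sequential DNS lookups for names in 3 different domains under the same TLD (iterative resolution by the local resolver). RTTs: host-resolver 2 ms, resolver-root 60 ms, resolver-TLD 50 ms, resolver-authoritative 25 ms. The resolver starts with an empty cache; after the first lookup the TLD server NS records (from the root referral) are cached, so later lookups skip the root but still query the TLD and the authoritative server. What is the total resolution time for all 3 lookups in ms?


Lookup 1 (cold cache): local + root + TLD + auth = 2 + 60 + 50 + 25 = 137 ms
Lookups 2..3 (TLD NS cached -> skip root; new domain -> still ask TLD and auth): local + TLD + auth = 2 + 50 + 25 = 77 ms each
Remaining 2 lookups: 2 * 77 = 154 ms
Total = 137 + 154 = 291 ms

291


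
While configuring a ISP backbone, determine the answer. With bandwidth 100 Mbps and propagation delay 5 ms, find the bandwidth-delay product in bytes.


Given: bandwidth = 100 Mbps, delay = 5 ms
BDP in bits = 100 * 10^6 * 5 / 1000
BDP in bits = 500000
BDP in bytes = 500000 / 8 = 62500

62500


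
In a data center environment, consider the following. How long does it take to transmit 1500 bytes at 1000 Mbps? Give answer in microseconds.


Given: packet = 1500 bytes, bandwidth = 1000 Mbps
Packet in bits = 1500 * 8 = 12000 bits
Bandwidth = 1000 * 10^6 = 1000000000 bps
Time = 12000 / 1000000000 seconds
Time in us = 12000 * 10^6 / 1000000000 = 12

12


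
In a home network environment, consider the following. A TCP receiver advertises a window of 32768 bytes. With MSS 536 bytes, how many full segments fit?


Given: RWND = 32768 bytes, MSS = 536 bytes
Full segments = floor(RWND / MSS)
Full segments = floor(32768 / 536)
Full segments = floor(61.1343) = 61

61


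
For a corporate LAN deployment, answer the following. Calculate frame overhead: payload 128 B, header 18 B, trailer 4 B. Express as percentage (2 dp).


Given: payload = 128 B, header = 18 B, trailer = 4 B
Overhead bytes = header + trailer = 18 + 4 = 22
Total frame = payload + overhead = 128 + 22 = 150
Overhead % = 22 / 150 * 100 = 14.6667% -> 14.67% (2 dp)

14.67


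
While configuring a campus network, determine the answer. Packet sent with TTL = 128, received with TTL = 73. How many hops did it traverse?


Given: initial TTL = 128, received TTL = 73
Hops = initial TTL - received TTL
Hops = 128 - 73 = 55

55


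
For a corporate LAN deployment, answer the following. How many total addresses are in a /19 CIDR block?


Given: CIDR prefix /19
Host bits = 32 - 19 = 13
Total addresses = 2^13 = 8192

8192


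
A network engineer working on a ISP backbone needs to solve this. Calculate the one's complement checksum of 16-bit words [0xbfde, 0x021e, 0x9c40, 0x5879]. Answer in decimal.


Given words: [0xbfde, 0x021e, 0x9c40, 0x5879]
Step 1: Sum all words
Raw sum = 49118 + 542 + 40000 + 22649 = 112309
Step 2: Fold carry: (46773 + 1) = 46774
One's complement = ~46774 & 0xFFFF = 18761

18761


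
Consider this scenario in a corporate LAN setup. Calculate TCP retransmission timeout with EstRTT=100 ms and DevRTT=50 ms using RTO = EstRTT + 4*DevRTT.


Given: EstRTT = 100 ms, DevRTT = 50 ms
Timeout = EstRTT + 4 * DevRTT
4 * DevRTT = 4 * 50 = 200
Timeout = 100 + 200 = 300 ms

300


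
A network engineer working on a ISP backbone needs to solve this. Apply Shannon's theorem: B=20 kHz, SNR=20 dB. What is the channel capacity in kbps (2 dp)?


Given: B = 20 kHz, SNR = 20 dB
SNR linear = 10^(20/10) = 100
1 + SNR = 101
log2(101) = 6.6582114828
C = 20 * 1000 * 6.6582114828 = 133164.2297 bps
C = 133.164230 kbps -> 133.16 kbps (2 dp)

133.16


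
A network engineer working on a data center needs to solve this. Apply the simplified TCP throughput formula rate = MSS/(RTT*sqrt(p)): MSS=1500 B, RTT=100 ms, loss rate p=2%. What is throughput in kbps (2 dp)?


Given: MSS = 1500 bytes, RTT = 100 ms, loss = 2%
RTT in seconds = 100 / 1000 = 0.1
Loss rate = 2% = 0.02
sqrt(loss) = sqrt(0.02) = 0.141421356237
Throughput (bytes/s) = 1500 / (0.1 * 0.141421356237) = 106066.0172
Throughput (kbps) = 106066.0172 * 8 / 1000 = 848.528137 -> 848.53 kbps (2 dp)

848.53


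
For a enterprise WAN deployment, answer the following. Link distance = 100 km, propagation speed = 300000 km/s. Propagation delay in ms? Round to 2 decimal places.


Given: distance = 100 km, speed = 300000 km/s
Delay = distance / speed = 100 / 300000 seconds
Delay in ms = 100 * 1000 / 300000
Delay = 0.3333 ms
Rounded to 2 dp = 0.33 ms

0.33


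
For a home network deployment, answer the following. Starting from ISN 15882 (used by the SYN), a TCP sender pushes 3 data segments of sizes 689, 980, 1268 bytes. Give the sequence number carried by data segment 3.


The SYN occupies sequence number ISN = 15882, so the first data byte is ISN + 1 = 15883.
SEQ of data segment i = (ISN + 1) + sum of payload sizes of segments 1..i-1.
Segment 1: SEQ = 15883, payload = 689 bytes
Segment 2: SEQ = 16572, payload = 980 bytes
Segment 3: SEQ = 17552, payload = 1268 bytes
SEQ of segment 3 = 15883 + 689 + 980 = 17552

17552


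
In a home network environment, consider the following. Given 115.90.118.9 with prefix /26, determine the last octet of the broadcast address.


Given: IP = 115.90.118.9, prefix = /26
Host bits = 32 - 26 = 6
Network last octet = 9 AND mask = 0
Host part size = 2^6 - 1 = 63
Broadcast last octet = 0 OR 63 = 63

63


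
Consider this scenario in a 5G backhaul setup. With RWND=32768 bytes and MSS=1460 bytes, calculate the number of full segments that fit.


Given: RWND = 32768 bytes, MSS = 1460 bytes
Full segments = floor(RWND / MSS)
Full segments = floor(32768 / 1460)
Full segments = floor(22.4438) = 22

22


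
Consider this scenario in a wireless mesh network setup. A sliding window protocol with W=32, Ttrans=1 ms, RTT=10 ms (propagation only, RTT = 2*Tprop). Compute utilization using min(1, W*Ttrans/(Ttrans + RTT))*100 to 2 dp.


Given: W = 32, Ttrans = 1 ms, RTT = 10 ms (= 2 * Tprop, Tprop = 5 ms)
Cycle time = Ttrans + RTT = 1 + 10 = 11 ms (first packet sent until its ACK returns)
W * Ttrans = 32 * 1 = 32 ms of sending per cycle
W * Ttrans / (Ttrans + RTT) = 32 / 11 = 2.909091
U = min(1, 2.909091) = 1.000000
U% = 100.00%

100.00


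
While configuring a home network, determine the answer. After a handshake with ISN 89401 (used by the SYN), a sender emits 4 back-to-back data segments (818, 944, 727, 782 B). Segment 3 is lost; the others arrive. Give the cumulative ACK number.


SYN uses sequence number 89401; first data byte = ISN + 1 = 89402.
Segment 1: SEQ = 89402, len = 818 B, covers [89402, 90219]
Segment 2: SEQ = 90220, len = 944 B, covers [90220, 91163]
Segment 3: SEQ = 91164, len = 727 B, covers [91164, 91890] [LOST]
Segment 4: SEQ = 91891, len = 782 B, covers [91891, 92672]
In-order data received: bytes [89402, 91163] (segments 1..2).
Segment 3 missing -> gap begins at byte 91164; later segments buffered out of order.
Cumulative ACK = next expected in-order byte = 89402 + 818 + 944 = 91164

91164


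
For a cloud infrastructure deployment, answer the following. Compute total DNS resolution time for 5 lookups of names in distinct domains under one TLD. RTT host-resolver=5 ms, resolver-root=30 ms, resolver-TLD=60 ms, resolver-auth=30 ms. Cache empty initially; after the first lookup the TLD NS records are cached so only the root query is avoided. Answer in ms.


Lookup 1 (cold cache): local + root + TLD + auth = 5 + 30 + 60 + 30 = 125 ms
Lookups 2..5 (TLD NS cached -> skip root; new domain -> still ask TLD and auth): local + TLD + auth = 5 + 60 + 30 = 95 ms each
Remaining 4 lookups: 4 * 95 = 380 ms
Total = 125 + 380 = 505 ms

505


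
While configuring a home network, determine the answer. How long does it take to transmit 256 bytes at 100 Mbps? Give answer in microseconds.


Given: packet = 256 bytes, bandwidth = 100 Mbps
Packet in bits = 256 * 8 = 2048 bits
Bandwidth = 100 * 10^6 = 100000000 bps
Time = 2048 / 100000000 seconds
Time in us = 2048 * 10^6 / 100000000 = 20.48

20.48


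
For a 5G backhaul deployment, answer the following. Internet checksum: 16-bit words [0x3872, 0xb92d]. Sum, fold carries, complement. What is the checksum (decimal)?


Given words: [0x3872, 0xb92d]
Step 1: Sum all words
Raw sum = 14450 + 47405 = 61855
One's complement = ~61855 & 0xFFFF = 3680

3680


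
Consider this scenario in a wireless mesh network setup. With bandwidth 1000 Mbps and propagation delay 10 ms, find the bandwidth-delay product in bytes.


Given: bandwidth = 1000 Mbps, delay = 10 ms
BDP in bits = 1000 * 10^6 * 10 / 1000
BDP in bits = 10000000
BDP in bytes = 10000000 / 8 = 1250000

1250000


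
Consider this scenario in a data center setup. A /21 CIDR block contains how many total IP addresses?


Given: CIDR prefix /21
Host bits = 32 - 21 = 11
Total addresses = 2^11 = 2048

2048


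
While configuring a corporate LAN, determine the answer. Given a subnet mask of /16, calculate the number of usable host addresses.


Given: subnet mask /16
Host bits = 32 - 16 = 16
Total addresses = 2^16 = 65536
Usable hosts = 65536 - 2 (network + broadcast) = 65534

65534


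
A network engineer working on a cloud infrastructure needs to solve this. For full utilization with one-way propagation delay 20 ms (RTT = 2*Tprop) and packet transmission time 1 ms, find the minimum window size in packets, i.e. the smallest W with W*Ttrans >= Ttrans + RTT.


Given: Ttrans = 1 ms, RTT = 40 ms (= 2 * Tprop, Tprop = 20 ms)
Time until first ACK returns = Ttrans + RTT = 1 + 40 = 41 ms
Need W * Ttrans >= Ttrans + RTT  ->  W >= (Ttrans + RTT) / Ttrans
(Ttrans + RTT) / Ttrans = 41 / 1 = 41
W_min = ceil(41) = 41

41


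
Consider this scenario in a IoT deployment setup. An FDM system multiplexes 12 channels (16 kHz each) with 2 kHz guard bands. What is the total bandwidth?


Given: 12 channels, 16 kHz each, guard = 2 kHz
Channel bandwidth = 12 * 16 = 192 kHz
Guard bands = 11 gaps * 2 kHz = 22 kHz
Total = 192 + 22 = 214 kHz

214


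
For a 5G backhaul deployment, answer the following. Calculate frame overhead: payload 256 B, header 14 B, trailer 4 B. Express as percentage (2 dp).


Given: payload = 256 B, header = 14 B, trailer = 4 B
Overhead bytes = header + trailer = 14 + 4 = 18
Total frame = payload + overhead = 256 + 18 = 274
Overhead % = 18 / 274 * 100 = 6.5693% -> 6.57% (2 dp)

6.57


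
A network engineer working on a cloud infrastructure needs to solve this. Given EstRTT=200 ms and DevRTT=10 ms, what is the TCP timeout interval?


Given: EstRTT = 200 ms, DevRTT = 10 ms
Timeout = EstRTT + 4 * DevRTT
4 * DevRTT = 4 * 10 = 40
Timeout = 200 + 40 = 240 ms

240


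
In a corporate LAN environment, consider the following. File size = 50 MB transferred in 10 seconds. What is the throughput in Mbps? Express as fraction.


Given: file = 50 MB, time = 10 s
File in Mb = 50 * 8 = 400 Mb
Throughput = 400 / 10 Mbps
Throughput = 40 Mbps

40


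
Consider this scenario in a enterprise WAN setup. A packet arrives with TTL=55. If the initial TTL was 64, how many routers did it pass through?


Given: initial TTL = 64, received TTL = 55
Hops = initial TTL - received TTL
Hops = 64 - 55 = 9

9


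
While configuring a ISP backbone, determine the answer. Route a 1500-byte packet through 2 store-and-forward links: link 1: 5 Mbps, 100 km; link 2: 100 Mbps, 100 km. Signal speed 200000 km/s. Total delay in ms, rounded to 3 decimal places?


Packet = 1500 bytes = 12000 bits. Store-and-forward: sum (t_trans + t_prop) per link.
Link 1: t_trans = 12000/(5*10^6) s = 2.4000 ms; t_prop = 100/200000 s = 0.5000 ms; subtotal = 2.9000 ms
Link 2: t_trans = 12000/(100*10^6) s = 0.1200 ms; t_prop = 100/200000 s = 0.5000 ms; subtotal = 0.6200 ms
End-to-end = 2.9000 + 0.6200 = 3.5200 ms -> 3.520 ms (3 dp)

3.520


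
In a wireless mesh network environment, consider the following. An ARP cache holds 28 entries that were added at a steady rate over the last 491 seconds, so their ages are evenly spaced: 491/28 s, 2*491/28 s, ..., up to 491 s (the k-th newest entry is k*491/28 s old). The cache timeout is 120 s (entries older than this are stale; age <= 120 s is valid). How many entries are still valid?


Ages are k * 491/28 s for k = 1..28 (spacing = 17.5357 s).
Entry k is valid iff k * 491/28 <= 120 iff k <= 28 * 120 / 491 = 6.8432
n_valid = floor(6.8432) = 6
(n_stale = 28 - 6 = 22)

6


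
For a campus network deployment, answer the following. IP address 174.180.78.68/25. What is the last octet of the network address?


Given: IP = 174.180.78.68, prefix = /25
Subnet mask = 255.255.255.128
Last octet of IP: 68
Last octet of mask: 128
Network last octet = 68 AND 128 = 0

0


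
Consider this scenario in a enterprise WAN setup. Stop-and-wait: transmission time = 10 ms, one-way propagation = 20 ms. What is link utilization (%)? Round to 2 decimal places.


Given: Ttrans = 10 ms, Tprop = 20 ms
RTT = 2 * Tprop = 2 * 20 = 40 ms
U = Ttrans / (Ttrans + RTT)
U = 10 / (10 + 40)
U = 10 / 50 = 0.2
U% = 20.00%

20.00


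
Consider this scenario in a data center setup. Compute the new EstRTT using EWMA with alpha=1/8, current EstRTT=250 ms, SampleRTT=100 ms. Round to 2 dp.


Given: EstRTT = 250 ms, SampleRTT = 100 ms, alpha = 1/8
New EstRTT = (1 - alpha) * EstRTT + alpha * SampleRTT
(7/8) * 250 = 218.75
(1/8) * 100 = 12.5
New EstRTT = 218.75 + 12.5 = 231.25 ms -> 231.25 ms (2 dp)

231.25


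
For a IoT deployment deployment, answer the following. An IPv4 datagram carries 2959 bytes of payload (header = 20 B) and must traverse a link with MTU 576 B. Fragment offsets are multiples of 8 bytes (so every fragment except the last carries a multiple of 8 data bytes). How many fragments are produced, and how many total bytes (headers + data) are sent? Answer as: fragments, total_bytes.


Max data per non-final fragment = floor((MTU - header)/8)*8 = floor((576 - 20)/8)*8 = floor(556/8)*8 = 552 B
Final fragment needs no 8-byte alignment: it can carry up to MTU - header = 556 B
Non-final fragments needed = ceil((payload - 556) / 552) = ceil(2403/552) = ceil(4.3533) = 5
Number of fragments = 5 + 1 = 6
Fragment sizes (data): 5 * 552 B + 199 B (last, 199 <= 556 OK)
Total bytes sent = payload + n_frags * header = 2959 + 6*20 = 2959 + 120 = 3079 B

6, 3079


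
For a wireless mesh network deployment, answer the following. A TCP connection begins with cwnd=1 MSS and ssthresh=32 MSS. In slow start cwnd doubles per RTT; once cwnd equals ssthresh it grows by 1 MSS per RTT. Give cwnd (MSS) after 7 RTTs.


RTT 0: cwnd = 1 MSS (initial)
RTT 1: cwnd = 2 MSS (slow start, doubled)
RTT 2: cwnd = 4 MSS (slow start, doubled)
RTT 3: cwnd = 8 MSS (slow start, doubled)
RTT 4: cwnd = 16 MSS (slow start, doubled)
RTT 5: cwnd = 32 MSS (slow start, doubled)
RTT 6: cwnd = 33 MSS (congestion avoidance, +1)
RTT 7: cwnd = 34 MSS (congestion avoidance, +1)

34


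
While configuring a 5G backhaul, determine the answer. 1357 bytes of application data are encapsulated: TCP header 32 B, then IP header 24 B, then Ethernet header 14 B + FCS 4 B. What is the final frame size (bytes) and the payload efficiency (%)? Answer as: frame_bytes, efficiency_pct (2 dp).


TCP segment = 1357 + 32 = 1389 B
IP packet = 1389 + 24 = 1413 B
Ethernet frame = 1413 + 14 + 4 = 1431 B
Efficiency = app / frame = 1357 / 1431 = 0.948288 = 94.8288% -> 94.83% (2 dp)

1431, 94.83


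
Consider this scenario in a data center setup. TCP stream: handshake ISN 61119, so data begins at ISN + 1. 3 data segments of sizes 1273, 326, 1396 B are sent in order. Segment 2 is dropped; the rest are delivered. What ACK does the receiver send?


SYN uses sequence number 61119; first data byte = ISN + 1 = 61120.
Segment 1: SEQ = 61120, len = 1273 B, covers [61120, 62392]
Segment 2: SEQ = 62393, len = 326 B, covers [62393, 62718] [LOST]
Segment 3: SEQ = 62719, len = 1396 B, covers [62719, 64114]
In-order data received: bytes [61120, 62392] (segments 1..1).
Segment 2 missing -> gap begins at byte 62393; later segments buffered out of order.
Cumulative ACK = next expected in-order byte = 61120 + 1273 = 62393

62393


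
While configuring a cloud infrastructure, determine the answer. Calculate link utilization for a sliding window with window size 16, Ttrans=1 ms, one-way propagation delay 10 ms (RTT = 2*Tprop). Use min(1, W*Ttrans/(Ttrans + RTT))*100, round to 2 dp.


Given: W = 16, Ttrans = 1 ms, RTT = 20 ms (= 2 * Tprop, Tprop = 10 ms)
Cycle time = Ttrans + RTT = 1 + 20 = 21 ms (first packet sent until its ACK returns)
W * Ttrans = 16 * 1 = 16 ms of sending per cycle
W * Ttrans / (Ttrans + RTT) = 16 / 21 = 0.761905
U = min(1, 0.761905) = 0.761905
U% = 76.19%

76.19


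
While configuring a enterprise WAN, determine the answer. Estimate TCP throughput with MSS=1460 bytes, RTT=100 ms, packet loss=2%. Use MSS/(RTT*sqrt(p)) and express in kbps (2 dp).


Given: MSS = 1460 bytes, RTT = 100 ms, loss = 2%
RTT in seconds = 100 / 1000 = 0.1
Loss rate = 2% = 0.02
sqrt(loss) = sqrt(0.02) = 0.141421356237
Throughput (bytes/s) = 1460 / (0.1 * 0.141421356237) = 103237.5901
Throughput (kbps) = 103237.5901 * 8 / 1000 = 825.900720 -> 825.90 kbps (2 dp)

825.90


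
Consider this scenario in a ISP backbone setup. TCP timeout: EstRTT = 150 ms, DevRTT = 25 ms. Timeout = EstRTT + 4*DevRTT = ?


Given: EstRTT = 150 ms, DevRTT = 25 ms
Timeout = EstRTT + 4 * DevRTT
4 * DevRTT = 4 * 25 = 100
Timeout = 150 + 100 = 250 ms

250


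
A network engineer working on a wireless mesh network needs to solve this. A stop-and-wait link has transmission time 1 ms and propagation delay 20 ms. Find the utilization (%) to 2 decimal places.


Given: Ttrans = 1 ms, Tprop = 20 ms
RTT = 2 * Tprop = 2 * 20 = 40 ms
U = Ttrans / (Ttrans + RTT)
U = 1 / (1 + 40)
U = 1 / 41 = 0.02439
U% = 2.44%

2.44


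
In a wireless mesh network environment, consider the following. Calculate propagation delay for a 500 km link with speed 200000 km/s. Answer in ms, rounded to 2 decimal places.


Given: distance = 500 km, speed = 200000 km/s
Delay = distance / speed = 500 / 200000 seconds
Delay in ms = 500 * 1000 / 200000
Delay = 2.5000 ms
Rounded to 2 dp = 2.50 ms

2.50


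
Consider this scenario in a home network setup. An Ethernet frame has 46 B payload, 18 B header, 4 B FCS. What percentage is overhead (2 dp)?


Given: payload = 46 B, header = 18 B, trailer = 4 B
Overhead bytes = header + trailer = 18 + 4 = 22
Total frame = payload + overhead = 46 + 22 = 68
Overhead % = 22 / 68 * 100 = 32.3529% -> 32.35% (2 dp)

32.35


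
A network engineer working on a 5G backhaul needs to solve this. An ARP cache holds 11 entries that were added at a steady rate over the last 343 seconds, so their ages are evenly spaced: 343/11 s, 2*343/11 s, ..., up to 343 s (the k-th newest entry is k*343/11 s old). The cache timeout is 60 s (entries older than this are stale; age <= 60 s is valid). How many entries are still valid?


Ages are k * 343/11 s for k = 1..11 (spacing = 31.1818 s).
Entry k is valid iff k * 343/11 <= 60 iff k <= 11 * 60 / 343 = 1.9242
n_valid = floor(1.9242) = 1
(n_stale = 11 - 1 = 10)

1


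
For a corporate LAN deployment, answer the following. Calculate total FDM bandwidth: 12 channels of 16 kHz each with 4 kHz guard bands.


Given: 12 channels, 16 kHz each, guard = 4 kHz
Channel bandwidth = 12 * 16 = 192 kHz
Guard bands = 11 gaps * 4 kHz = 44 kHz
Total = 192 + 44 = 236 kHz

236


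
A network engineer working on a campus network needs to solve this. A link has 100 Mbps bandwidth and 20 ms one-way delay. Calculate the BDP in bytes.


Given: bandwidth = 100 Mbps, delay = 20 ms
BDP in bits = 100 * 10^6 * 20 / 1000
BDP in bits = 2000000
BDP in bytes = 2000000 / 8 = 250000

250000


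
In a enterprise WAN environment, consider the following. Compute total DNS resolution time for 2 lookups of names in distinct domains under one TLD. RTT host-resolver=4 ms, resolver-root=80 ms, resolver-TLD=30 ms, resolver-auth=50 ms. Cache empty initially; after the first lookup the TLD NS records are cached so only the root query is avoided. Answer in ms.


Lookup 1 (cold cache): local + root + TLD + auth = 4 + 80 + 30 + 50 = 164 ms
Lookups 2..2 (TLD NS cached -> skip root; new domain -> still ask TLD and auth): local + TLD + auth = 4 + 30 + 50 = 84 ms each
Remaining 1 lookups: 1 * 84 = 84 ms
Total = 164 + 84 = 248 ms

248


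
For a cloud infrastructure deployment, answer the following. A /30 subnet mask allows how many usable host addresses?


Given: subnet mask /30
Host bits = 32 - 30 = 2
Total addresses = 2^2 = 4
Usable hosts = 4 - 2 (network + broadcast) = 2

2


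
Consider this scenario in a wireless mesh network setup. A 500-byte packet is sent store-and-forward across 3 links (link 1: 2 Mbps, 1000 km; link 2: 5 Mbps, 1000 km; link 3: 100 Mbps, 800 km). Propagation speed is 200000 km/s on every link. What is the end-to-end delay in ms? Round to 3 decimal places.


Packet = 500 bytes = 4000 bits. Store-and-forward: sum (t_trans + t_prop) per link.
Link 1: t_trans = 4000/(2*10^6) s = 2.0000 ms; t_prop = 1000/200000 s = 5.0000 ms; subtotal = 7.0000 ms
Link 2: t_trans = 4000/(5*10^6) s = 0.8000 ms; t_prop = 1000/200000 s = 5.0000 ms; subtotal = 5.8000 ms
Link 3: t_trans = 4000/(100*10^6) s = 0.0400 ms; t_prop = 800/200000 s = 4.0000 ms; subtotal = 4.0400 ms
End-to-end = 7.0000 + 5.8000 + 4.0400 = 16.8400 ms -> 16.840 ms (3 dp)

16.840


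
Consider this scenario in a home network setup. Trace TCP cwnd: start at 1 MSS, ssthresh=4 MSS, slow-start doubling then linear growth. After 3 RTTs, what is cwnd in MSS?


RTT 0: cwnd = 1 MSS (initial)
RTT 1: cwnd = 2 MSS (slow start, doubled)
RTT 2: cwnd = 4 MSS (slow start, doubled)
RTT 3: cwnd = 5 MSS (congestion avoidance, +1)

5


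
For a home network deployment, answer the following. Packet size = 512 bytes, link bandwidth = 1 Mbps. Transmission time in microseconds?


Given: packet = 512 bytes, bandwidth = 1 Mbps
Packet in bits = 512 * 8 = 4096 bits
Bandwidth = 1 * 10^6 = 1000000 bps
Time = 4096 / 1000000 seconds
Time in us = 4096 * 10^6 / 1000000 = 4096

4096


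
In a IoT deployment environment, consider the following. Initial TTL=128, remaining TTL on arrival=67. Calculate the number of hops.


Given: initial TTL = 128, received TTL = 67
Hops = initial TTL - received TTL
Hops = 128 - 67 = 61

61


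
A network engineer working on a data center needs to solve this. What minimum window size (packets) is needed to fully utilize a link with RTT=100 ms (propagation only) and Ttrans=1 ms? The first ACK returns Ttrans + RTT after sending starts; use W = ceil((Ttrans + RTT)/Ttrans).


Given: Ttrans = 1 ms, RTT = 100 ms (= 2 * Tprop, Tprop = 50 ms)
Time until first ACK returns = Ttrans + RTT = 1 + 100 = 101 ms
Need W * Ttrans >= Ttrans + RTT  ->  W >= (Ttrans + RTT) / Ttrans
(Ttrans + RTT) / Ttrans = 101 / 1 = 101
W_min = ceil(101) = 101

101


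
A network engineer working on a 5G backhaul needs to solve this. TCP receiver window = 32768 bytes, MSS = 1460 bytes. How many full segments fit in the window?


Given: RWND = 32768 bytes, MSS = 1460 bytes
Full segments = floor(RWND / MSS)
Full segments = floor(32768 / 1460)
Full segments = floor(22.4438) = 22

22


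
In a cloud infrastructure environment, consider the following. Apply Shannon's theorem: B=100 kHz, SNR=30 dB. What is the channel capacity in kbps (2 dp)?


Given: B = 100 kHz, SNR = 30 dB
SNR linear = 10^(30/10) = 1000
1 + SNR = 1001
log2(1001) = 9.9672262588
C = 100 * 1000 * 9.9672262588 = 996722.6259 bps
C = 996.722626 kbps -> 996.72 kbps (2 dp)

996.72


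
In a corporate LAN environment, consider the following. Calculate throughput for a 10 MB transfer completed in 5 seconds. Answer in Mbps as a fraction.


Given: file = 10 MB, time = 5 s
File in Mb = 10 * 8 = 80 Mb
Throughput = 80 / 5 Mbps
Throughput = 16 Mbps

16


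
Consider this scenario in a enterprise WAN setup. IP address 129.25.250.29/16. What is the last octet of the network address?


Given: IP = 129.25.250.29, prefix = /16
Subnet mask = 255.255.0.0
Last octet of IP: 29
Last octet of mask: 0
Network last octet = 29 AND 0 = 0

0


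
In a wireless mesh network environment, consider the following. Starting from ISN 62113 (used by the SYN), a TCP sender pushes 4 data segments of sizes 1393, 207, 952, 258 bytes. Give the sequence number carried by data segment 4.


The SYN occupies sequence number ISN = 62113, so the first data byte is ISN + 1 = 62114.
SEQ of data segment i = (ISN + 1) + sum of payload sizes of segments 1..i-1.
Segment 1: SEQ = 62114, payload = 1393 bytes
Segment 2: SEQ = 63507, payload = 207 bytes
Segment 3: SEQ = 63714, payload = 952 bytes
Segment 4: SEQ = 64666, payload = 258 bytes
SEQ of segment 4 = 62114 + 1393 + 207 + 952 = 64666

64666


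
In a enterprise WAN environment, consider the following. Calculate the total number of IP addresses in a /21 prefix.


Given: CIDR prefix /21
Host bits = 32 - 21 = 11
Total addresses = 2^11 = 2048

2048


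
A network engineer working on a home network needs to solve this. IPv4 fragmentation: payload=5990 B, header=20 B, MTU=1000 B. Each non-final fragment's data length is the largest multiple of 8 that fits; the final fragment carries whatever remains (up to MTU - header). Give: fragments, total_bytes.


Max data per non-final fragment = floor((MTU - header)/8)*8 = floor((1000 - 20)/8)*8 = floor(980/8)*8 = 976 B
Final fragment needs no 8-byte alignment: it can carry up to MTU - header = 980 B
Non-final fragments needed = ceil((payload - 980) / 976) = ceil(5010/976) = ceil(5.1332) = 6
Number of fragments = 6 + 1 = 7
Fragment sizes (data): 6 * 976 B + 134 B (last, 134 <= 980 OK)
Total bytes sent = payload + n_frags * header = 5990 + 7*20 = 5990 + 140 = 6130 B

7, 6130


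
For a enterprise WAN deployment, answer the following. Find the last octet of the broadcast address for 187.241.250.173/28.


Given: IP = 187.241.250.173, prefix = /28
Host bits = 32 - 28 = 4
Network last octet = 173 AND mask = 160
Host part size = 2^4 - 1 = 15
Broadcast last octet = 160 OR 15 = 175

175


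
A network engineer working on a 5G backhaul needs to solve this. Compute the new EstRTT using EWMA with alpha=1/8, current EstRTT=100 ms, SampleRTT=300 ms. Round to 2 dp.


Given: EstRTT = 100 ms, SampleRTT = 300 ms, alpha = 1/8
New EstRTT = (1 - alpha) * EstRTT + alpha * SampleRTT
(7/8) * 100 = 87.5
(1/8) * 300 = 37.5
New EstRTT = 87.5 + 37.5 = 125 ms -> 125.00 ms (2 dp)

125.00


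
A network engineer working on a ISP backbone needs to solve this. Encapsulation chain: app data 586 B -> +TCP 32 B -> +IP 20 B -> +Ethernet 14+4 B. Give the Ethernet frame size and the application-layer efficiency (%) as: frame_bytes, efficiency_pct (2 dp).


TCP segment = 586 + 32 = 618 B
IP packet = 618 + 20 = 638 B
Ethernet frame = 638 + 14 + 4 = 656 B
Efficiency = app / frame = 586 / 656 = 0.893293 = 89.3293% -> 89.33% (2 dp)

656, 89.33


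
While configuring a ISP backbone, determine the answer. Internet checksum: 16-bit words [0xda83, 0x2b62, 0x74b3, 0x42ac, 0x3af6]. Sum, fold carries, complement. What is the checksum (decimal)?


Given words: [0xda83, 0x2b62, 0x74b3, 0x42ac, 0x3af6]
Step 1: Sum all words
Raw sum = 55939 + 11106 + 29875 + 17068 + 15094 = 129082
Step 2: Fold carry: (63546 + 1) = 63547
One's complement = ~63547 & 0xFFFF = 1988

1988


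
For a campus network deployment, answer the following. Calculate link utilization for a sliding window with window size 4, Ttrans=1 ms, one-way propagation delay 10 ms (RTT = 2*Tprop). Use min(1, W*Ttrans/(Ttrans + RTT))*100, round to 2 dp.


Given: W = 4, Ttrans = 1 ms, RTT = 20 ms (= 2 * Tprop, Tprop = 10 ms)
Cycle time = Ttrans + RTT = 1 + 20 = 21 ms (first packet sent until its ACK returns)
W * Ttrans = 4 * 1 = 4 ms of sending per cycle
W * Ttrans / (Ttrans + RTT) = 4 / 21 = 0.190476
U = min(1, 0.190476) = 0.190476
U% = 19.05%

19.05


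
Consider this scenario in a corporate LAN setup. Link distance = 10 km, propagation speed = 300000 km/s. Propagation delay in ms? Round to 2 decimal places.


Given: distance = 10 km, speed = 300000 km/s
Delay = distance / speed = 10 / 300000 seconds
Delay in ms = 10 * 1000 / 300000
Delay = 0.0333 ms
Rounded to 2 dp = 0.03 ms

0.03


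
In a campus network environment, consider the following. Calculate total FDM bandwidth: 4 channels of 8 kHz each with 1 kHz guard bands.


Given: 4 channels, 8 kHz each, guard = 1 kHz
Channel bandwidth = 4 * 8 = 32 kHz
Guard bands = 3 gaps * 1 kHz = 3 kHz
Total = 32 + 3 = 35 kHz

35


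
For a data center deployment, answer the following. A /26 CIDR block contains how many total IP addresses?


Given: CIDR prefix /26
Host bits = 32 - 26 = 6
Total addresses = 2^6 = 64

64


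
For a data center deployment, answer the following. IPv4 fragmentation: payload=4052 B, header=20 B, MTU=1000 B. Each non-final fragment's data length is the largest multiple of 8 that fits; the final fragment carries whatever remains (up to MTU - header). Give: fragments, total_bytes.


Max data per non-final fragment = floor((MTU - header)/8)*8 = floor((1000 - 20)/8)*8 = floor(980/8)*8 = 976 B
Final fragment needs no 8-byte alignment: it can carry up to MTU - header = 980 B
Non-final fragments needed = ceil((payload - 980) / 976) = ceil(3072/976) = ceil(3.1475) = 4
Number of fragments = 4 + 1 = 5
Fragment sizes (data): 4 * 976 B + 148 B (last, 148 <= 980 OK)
Total bytes sent = payload + n_frags * header = 4052 + 5*20 = 4052 + 100 = 4152 B

5, 4152


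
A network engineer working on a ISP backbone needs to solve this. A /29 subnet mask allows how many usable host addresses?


Given: subnet mask /29
Host bits = 32 - 29 = 3
Total addresses = 2^3 = 8
Usable hosts = 8 - 2 (network + broadcast) = 6

6


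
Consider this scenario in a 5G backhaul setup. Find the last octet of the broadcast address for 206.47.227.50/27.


Given: IP = 206.47.227.50, prefix = /27
Host bits = 32 - 27 = 5
Network last octet = 50 AND mask = 32
Host part size = 2^5 - 1 = 31
Broadcast last octet = 32 OR 31 = 63

63


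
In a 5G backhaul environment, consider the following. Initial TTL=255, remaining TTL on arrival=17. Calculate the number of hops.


Given: initial TTL = 255, received TTL = 17
Hops = initial TTL - received TTL
Hops = 255 - 17 = 238

238


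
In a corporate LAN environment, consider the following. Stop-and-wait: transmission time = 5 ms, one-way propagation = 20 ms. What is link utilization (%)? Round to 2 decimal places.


Given: Ttrans = 5 ms, Tprop = 20 ms
RTT = 2 * Tprop = 2 * 20 = 40 ms
U = Ttrans / (Ttrans + RTT)
U = 5 / (5 + 40)
U = 5 / 45 = 0.111111
U% = 11.11%

11.11


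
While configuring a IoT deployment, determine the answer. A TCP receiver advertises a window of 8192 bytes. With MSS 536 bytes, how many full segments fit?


Given: RWND = 8192 bytes, MSS = 536 bytes
Full segments = floor(RWND / MSS)
Full segments = floor(8192 / 536)
Full segments = floor(15.2836) = 15

15


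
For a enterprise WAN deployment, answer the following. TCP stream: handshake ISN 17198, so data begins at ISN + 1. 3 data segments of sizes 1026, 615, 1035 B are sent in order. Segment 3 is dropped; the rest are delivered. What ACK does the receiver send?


SYN uses sequence number 17198; first data byte = ISN + 1 = 17199.
Segment 1: SEQ = 17199, len = 1026 B, covers [17199, 18224]
Segment 2: SEQ = 18225, len = 615 B, covers [18225, 18839]
Segment 3: SEQ = 18840, len = 1035 B, covers [18840, 19874] [LOST]
In-order data received: bytes [17199, 18839] (segments 1..2).
Segment 3 missing -> gap begins at byte 18840.
Cumulative ACK = next expected in-order byte = 17199 + 1026 + 615 = 18840

18840


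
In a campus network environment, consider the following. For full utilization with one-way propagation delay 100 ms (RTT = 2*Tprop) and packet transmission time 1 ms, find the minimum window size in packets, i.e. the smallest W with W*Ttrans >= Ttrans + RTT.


Given: Ttrans = 1 ms, RTT = 200 ms (= 2 * Tprop, Tprop = 100 ms)
Time until first ACK returns = Ttrans + RTT = 1 + 200 = 201 ms
Need W * Ttrans >= Ttrans + RTT  ->  W >= (Ttrans + RTT) / Ttrans
(Ttrans + RTT) / Ttrans = 201 / 1 = 201
W_min = ceil(201) = 201

201


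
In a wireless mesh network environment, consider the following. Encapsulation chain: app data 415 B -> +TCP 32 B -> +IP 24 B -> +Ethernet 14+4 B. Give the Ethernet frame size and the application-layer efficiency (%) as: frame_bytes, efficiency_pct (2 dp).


TCP segment = 415 + 32 = 447 B
IP packet = 447 + 24 = 471 B
Ethernet frame = 471 + 14 + 4 = 489 B
Efficiency = app / frame = 415 / 489 = 0.848671 = 84.8671% -> 84.87% (2 dp)

489, 84.87


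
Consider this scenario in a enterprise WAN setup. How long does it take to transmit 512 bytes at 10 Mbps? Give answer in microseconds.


Given: packet = 512 bytes, bandwidth = 10 Mbps
Packet in bits = 512 * 8 = 4096 bits
Bandwidth = 10 * 10^6 = 10000000 bps
Time = 4096 / 10000000 seconds
Time in us = 4096 * 10^6 / 10000000 = 409.6

409.6


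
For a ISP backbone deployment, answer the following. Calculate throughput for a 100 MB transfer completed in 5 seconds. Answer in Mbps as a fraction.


Given: file = 100 MB, time = 5 s
File in Mb = 100 * 8 = 800 Mb
Throughput = 800 / 5 Mbps
Throughput = 160 Mbps

160


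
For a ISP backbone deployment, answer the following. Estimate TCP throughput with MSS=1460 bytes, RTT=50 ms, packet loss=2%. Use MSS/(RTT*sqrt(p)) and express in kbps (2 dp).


Given: MSS = 1460 bytes, RTT = 50 ms, loss = 2%
RTT in seconds = 50 / 1000 = 0.05
Loss rate = 2% = 0.02
sqrt(loss) = sqrt(0.02) = 0.141421356237
Throughput (bytes/s) = 1460 / (0.05 * 0.141421356237) = 206475.1801
Throughput (kbps) = 206475.1801 * 8 / 1000 = 1651.801441 -> 1651.80 kbps (2 dp)

1651.80


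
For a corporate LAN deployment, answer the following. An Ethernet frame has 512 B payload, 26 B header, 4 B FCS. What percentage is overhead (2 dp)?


Given: payload = 512 B, header = 26 B, trailer = 4 B
Overhead bytes = header + trailer = 26 + 4 = 30
Total frame = payload + overhead = 512 + 30 = 542
Overhead % = 30 / 542 * 100 = 5.5351% -> 5.54% (2 dp)

5.54


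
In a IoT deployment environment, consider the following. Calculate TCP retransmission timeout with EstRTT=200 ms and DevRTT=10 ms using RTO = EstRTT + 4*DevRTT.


Given: EstRTT = 200 ms, DevRTT = 10 ms
Timeout = EstRTT + 4 * DevRTT
4 * DevRTT = 4 * 10 = 40
Timeout = 200 + 40 = 240 ms

240


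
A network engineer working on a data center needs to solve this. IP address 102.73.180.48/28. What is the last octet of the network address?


Given: IP = 102.73.180.48, prefix = /28
Subnet mask = 255.255.255.240
Last octet of IP: 48
Last octet of mask: 240
Network last octet = 48 AND 240 = 48

48


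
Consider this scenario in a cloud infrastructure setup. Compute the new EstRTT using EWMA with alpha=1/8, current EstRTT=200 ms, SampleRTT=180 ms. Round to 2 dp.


Given: EstRTT = 200 ms, SampleRTT = 180 ms, alpha = 1/8
New EstRTT = (1 - alpha) * EstRTT + alpha * SampleRTT
(7/8) * 200 = 175
(1/8) * 180 = 22.5
New EstRTT = 175 + 22.5 = 197.5 ms -> 197.50 ms (2 dp)

197.50


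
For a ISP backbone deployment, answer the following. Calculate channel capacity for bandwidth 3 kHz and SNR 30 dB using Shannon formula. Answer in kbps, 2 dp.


Given: B = 3 kHz, SNR = 30 dB
SNR linear = 10^(30/10) = 1000
1 + SNR = 1001
log2(1001) = 9.9672262588
C = 3 * 1000 * 9.9672262588 = 29901.6788 bps
C = 29.901679 kbps -> 29.90 kbps (2 dp)

29.90


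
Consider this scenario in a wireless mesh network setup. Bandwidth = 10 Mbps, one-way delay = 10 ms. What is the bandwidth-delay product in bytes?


Given: bandwidth = 10 Mbps, delay = 10 ms
BDP in bits = 10 * 10^6 * 10 / 1000
BDP in bits = 100000
BDP in bytes = 100000 / 8 = 12500

12500


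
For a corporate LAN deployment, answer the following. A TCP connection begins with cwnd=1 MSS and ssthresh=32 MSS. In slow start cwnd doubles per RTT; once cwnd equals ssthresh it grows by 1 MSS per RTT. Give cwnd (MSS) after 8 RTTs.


RTT 0: cwnd = 1 MSS (initial)
RTT 1: cwnd = 2 MSS (slow start, doubled)
RTT 2: cwnd = 4 MSS (slow start, doubled)
RTT 3: cwnd = 8 MSS (slow start, doubled)
RTT 4: cwnd = 16 MSS (slow start, doubled)
RTT 5: cwnd = 32 MSS (slow start, doubled)
RTT 6: cwnd = 33 MSS (congestion avoidance, +1)
RTT 7: cwnd = 34 MSS (congestion avoidance, +1)
RTT 8: cwnd = 35 MSS (congestion avoidance, +1)

35


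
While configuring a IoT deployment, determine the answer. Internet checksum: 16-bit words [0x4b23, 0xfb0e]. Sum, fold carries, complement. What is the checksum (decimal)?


Given words: [0x4b23, 0xfb0e]
Step 1: Sum all words
Raw sum = 19235 + 64270 = 83505
Step 2: Fold carry: (17969 + 1) = 17970
One's complement = ~17970 & 0xFFFF = 47565

47565


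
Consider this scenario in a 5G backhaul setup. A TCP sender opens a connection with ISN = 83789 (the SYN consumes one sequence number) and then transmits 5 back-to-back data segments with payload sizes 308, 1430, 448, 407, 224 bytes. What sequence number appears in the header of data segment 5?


The SYN occupies sequence number ISN = 83789, so the first data byte is ISN + 1 = 83790.
SEQ of data segment i = (ISN + 1) + sum of payload sizes of segments 1..i-1.
Segment 1: SEQ = 83790, payload = 308 bytes
Segment 2: SEQ = 84098, payload = 1430 bytes
Segment 3: SEQ = 85528, payload = 448 bytes
Segment 4: SEQ = 85976, payload = 407 bytes
Segment 5: SEQ = 86383, payload = 224 bytes
SEQ of segment 5 = 83790 + 308 + 1430 + 448 + 407 = 86383

86383


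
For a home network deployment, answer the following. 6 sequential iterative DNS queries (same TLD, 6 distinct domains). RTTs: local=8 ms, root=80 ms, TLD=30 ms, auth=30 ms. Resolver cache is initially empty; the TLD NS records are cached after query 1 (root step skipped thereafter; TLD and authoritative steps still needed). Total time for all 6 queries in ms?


Lookup 1 (cold cache): local + root + TLD + auth = 8 + 80 + 30 + 30 = 148 ms
Lookups 2..6 (TLD NS cached -> skip root; new domain -> still ask TLD and auth): local + TLD + auth = 8 + 30 + 30 = 68 ms each
Remaining 5 lookups: 5 * 68 = 340 ms
Total = 148 + 340 = 488 ms

488


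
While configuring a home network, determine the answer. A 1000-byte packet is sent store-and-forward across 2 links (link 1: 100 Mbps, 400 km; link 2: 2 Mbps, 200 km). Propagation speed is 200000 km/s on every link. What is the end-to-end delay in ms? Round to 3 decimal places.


Packet = 1000 bytes = 8000 bits. Store-and-forward: sum (t_trans + t_prop) per link.
Link 1: t_trans = 8000/(100*10^6) s = 0.0800 ms; t_prop = 400/200000 s = 2.0000 ms; subtotal = 2.0800 ms
Link 2: t_trans = 8000/(2*10^6) s = 4.0000 ms; t_prop = 200/200000 s = 1.0000 ms; subtotal = 5.0000 ms
End-to-end = 2.0800 + 5.0000 = 7.0800 ms -> 7.080 ms (3 dp)

7.080
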